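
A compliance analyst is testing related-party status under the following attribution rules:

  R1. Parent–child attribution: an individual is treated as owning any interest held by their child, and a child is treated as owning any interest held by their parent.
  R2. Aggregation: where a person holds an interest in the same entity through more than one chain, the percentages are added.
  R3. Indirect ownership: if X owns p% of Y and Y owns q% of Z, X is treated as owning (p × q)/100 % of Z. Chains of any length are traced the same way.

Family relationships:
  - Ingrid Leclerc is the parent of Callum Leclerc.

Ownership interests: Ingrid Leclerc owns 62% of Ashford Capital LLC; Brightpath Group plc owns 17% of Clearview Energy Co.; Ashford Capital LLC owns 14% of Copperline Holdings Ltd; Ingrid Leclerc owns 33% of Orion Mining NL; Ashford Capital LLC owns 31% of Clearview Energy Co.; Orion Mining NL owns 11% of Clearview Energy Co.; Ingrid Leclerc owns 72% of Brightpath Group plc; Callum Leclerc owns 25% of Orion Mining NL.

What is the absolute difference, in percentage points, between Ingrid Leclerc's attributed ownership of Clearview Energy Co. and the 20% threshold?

17.84

By parent–child attribution (R1), Ingrid Leclerc is treated as also owning Callum Leclerc's interest in Orion Mining NL, giving 33% + 25% = 58%.
Chain via Ashford Capital LLC (R3): 62% × 31% = 19.22% of Clearview Energy Co.
Chain via Orion Mining NL (R3): 58% × 11% = 6.38% of Clearview Energy Co.
Chain via Brightpath Group plc (R3): 72% × 17% = 12.24% of Clearview Energy Co.
Aggregating (R2): 19.22% + 6.38% + 12.24% = 37.84%.
37.84% exceeds the 20% threshold by 17.84 percentage points.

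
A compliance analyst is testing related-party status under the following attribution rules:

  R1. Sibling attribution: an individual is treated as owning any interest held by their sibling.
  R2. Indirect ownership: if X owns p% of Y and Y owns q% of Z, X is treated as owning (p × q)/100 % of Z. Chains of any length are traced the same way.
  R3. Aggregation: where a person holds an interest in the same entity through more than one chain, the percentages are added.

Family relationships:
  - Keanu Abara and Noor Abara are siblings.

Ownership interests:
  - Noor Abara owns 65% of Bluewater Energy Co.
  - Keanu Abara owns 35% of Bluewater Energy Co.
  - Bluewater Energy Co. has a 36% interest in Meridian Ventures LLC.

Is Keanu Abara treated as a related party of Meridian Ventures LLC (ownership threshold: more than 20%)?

Yes

By sibling attribution (R1), Keanu Abara is treated as also owning Noor Abara's interest in Bluewater Energy Co, giving 35% + 65% = 100%.
Chain via Bluewater Energy Co. (R2): 100% × 36% = 36% of Meridian Ventures LLC.
36% exceeds the 20% threshold, so Keanu is a related party to Meridian Ventures LLC.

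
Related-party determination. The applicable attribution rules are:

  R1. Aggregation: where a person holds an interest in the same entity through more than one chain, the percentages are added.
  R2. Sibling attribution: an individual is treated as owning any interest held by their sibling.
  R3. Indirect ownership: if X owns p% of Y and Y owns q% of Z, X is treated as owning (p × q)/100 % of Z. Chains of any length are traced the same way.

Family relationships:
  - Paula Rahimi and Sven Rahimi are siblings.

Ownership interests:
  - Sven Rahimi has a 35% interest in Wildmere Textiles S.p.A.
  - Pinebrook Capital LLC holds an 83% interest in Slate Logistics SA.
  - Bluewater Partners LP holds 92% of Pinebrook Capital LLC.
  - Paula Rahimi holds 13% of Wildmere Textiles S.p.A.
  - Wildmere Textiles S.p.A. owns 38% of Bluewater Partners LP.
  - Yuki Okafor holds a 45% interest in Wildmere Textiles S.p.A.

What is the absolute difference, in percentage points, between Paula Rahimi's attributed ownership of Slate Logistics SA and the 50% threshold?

By sibling attribution (R2), Paula Rahimi is treated as also owning Sven Rahimi's interest in Wildmere Textiles S.p.A, giving 13% + 35% = 48%.
Chain via Wildmere Textiles S.p.A. → Bluewater Partners LP → Pinebrook Capital LLC (R3): 48% × 38% × 92% × 83% = 13.928064% of Slate Logistics SA.
13.928064% falls short of the 50% threshold by 36.071936 percentage points.

36.071936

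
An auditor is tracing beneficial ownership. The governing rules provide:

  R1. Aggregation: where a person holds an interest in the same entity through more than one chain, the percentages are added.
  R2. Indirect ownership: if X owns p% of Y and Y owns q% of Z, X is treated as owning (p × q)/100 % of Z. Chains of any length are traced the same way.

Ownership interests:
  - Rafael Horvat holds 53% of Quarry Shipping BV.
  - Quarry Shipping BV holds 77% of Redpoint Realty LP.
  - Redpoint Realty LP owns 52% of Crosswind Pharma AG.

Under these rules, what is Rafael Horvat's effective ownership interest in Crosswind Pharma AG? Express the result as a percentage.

Chain via Quarry Shipping BV → Redpoint Realty LP (R2): 53% × 77% × 52% = 21.2212% of Crosswind Pharma AG.

21.2212%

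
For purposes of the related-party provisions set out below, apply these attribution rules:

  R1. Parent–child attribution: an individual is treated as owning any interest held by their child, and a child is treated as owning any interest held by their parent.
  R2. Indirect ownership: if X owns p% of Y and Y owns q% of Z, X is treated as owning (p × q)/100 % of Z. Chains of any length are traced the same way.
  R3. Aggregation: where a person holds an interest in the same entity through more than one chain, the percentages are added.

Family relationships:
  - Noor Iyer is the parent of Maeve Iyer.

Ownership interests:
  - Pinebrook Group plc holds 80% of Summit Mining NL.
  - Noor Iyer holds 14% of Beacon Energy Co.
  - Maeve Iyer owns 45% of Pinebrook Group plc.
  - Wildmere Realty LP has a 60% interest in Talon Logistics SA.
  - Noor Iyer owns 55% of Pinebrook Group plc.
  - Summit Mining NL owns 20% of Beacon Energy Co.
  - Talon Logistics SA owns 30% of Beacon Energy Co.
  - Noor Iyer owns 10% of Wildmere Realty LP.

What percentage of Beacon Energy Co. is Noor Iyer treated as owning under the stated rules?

31.8%

By parent–child attribution (R1), Noor Iyer is treated as also owning Maeve Iyer's interest in Pinebrook Group plc, giving 55% + 45% = 100%.
Chain via Wildmere Realty LP → Talon Logistics SA (R2): 10% × 60% × 30% = 1.8% of Beacon Energy Co.
Chain via Pinebrook Group plc → Summit Mining NL (R2): 100% × 80% × 20% = 16% of Beacon Energy Co.
Direct interest in Beacon Energy Co: 14%.
Aggregating (R3): 1.8% + 16% + 14% = 31.8%.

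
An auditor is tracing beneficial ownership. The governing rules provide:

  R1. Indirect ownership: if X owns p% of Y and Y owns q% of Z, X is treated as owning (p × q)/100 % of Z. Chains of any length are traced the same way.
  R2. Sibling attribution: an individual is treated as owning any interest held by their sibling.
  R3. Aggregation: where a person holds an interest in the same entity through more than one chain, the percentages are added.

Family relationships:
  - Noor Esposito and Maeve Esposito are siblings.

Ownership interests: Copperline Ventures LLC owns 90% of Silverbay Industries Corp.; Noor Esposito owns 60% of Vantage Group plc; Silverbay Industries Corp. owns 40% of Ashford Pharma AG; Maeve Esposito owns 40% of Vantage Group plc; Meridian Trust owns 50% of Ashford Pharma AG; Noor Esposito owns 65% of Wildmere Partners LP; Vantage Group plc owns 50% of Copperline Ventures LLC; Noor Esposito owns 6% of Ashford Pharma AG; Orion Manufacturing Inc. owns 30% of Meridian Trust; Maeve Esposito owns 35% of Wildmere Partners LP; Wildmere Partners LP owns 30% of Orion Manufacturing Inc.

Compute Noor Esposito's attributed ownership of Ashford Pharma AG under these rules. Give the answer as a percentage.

28.5%

By sibling attribution (R2), Noor Esposito is treated as also owning Maeve Esposito's interest in Vantage Group plc, giving 60% + 40% = 100%.
By sibling attribution (R2), Noor Esposito is treated as also owning Maeve Esposito's interest in Wildmere Partners LP, giving 65% + 35% = 100%.
Chain via Vantage Group plc → Copperline Ventures LLC → Silverbay Industries Corp. (R1): 100% × 50% × 90% × 40% = 18% of Ashford Pharma AG.
Chain via Wildmere Partners LP → Orion Manufacturing Inc. → Meridian Trust (R1): 100% × 30% × 30% × 50% = 4.5% of Ashford Pharma AG.
Direct interest in Ashford Pharma AG: 6%.
Aggregating (R3): 18% + 4.5% + 6% = 28.5%.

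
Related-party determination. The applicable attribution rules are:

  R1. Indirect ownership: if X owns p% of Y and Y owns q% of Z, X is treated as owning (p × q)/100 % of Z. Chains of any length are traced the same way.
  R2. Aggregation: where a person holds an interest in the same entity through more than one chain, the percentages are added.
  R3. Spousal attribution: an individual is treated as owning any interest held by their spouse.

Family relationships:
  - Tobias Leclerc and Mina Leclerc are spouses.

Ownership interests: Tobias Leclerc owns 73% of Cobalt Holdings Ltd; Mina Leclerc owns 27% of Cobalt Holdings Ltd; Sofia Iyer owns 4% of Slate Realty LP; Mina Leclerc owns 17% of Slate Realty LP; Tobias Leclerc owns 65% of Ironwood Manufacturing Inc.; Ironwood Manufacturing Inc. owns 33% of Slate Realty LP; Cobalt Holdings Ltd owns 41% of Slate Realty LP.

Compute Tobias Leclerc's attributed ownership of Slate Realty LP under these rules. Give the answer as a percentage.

79.45%

By spousal attribution (R3), Tobias Leclerc is treated as also owning Mina Leclerc's interest in Cobalt Holdings Ltd, giving 73% + 27% = 100%.
By spousal attribution (R3), Tobias Leclerc is treated as owning Mina Leclerc's 17% interest in Slate Realty LP.
Chain via Cobalt Holdings Ltd (R1): 100% × 41% = 41% of Slate Realty LP.
Chain via Ironwood Manufacturing Inc. (R1): 65% × 33% = 21.45% of Slate Realty LP.
Direct interest in Slate Realty LP: 17%.
Aggregating (R2): 41% + 21.45% + 17% = 79.45%.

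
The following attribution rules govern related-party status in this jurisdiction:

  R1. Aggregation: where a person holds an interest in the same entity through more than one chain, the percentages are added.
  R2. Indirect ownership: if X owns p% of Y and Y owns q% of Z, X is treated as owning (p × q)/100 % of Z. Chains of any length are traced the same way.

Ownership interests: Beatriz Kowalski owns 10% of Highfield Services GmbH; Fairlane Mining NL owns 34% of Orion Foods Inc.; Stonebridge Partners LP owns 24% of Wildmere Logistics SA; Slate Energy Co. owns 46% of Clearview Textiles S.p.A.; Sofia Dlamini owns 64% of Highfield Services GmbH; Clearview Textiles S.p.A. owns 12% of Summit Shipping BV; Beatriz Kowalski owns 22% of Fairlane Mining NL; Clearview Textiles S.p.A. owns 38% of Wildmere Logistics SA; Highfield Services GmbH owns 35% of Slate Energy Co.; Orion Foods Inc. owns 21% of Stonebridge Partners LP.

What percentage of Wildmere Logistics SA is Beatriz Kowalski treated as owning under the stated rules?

Chain via Highfield Services GmbH → Slate Energy Co. → Clearview Textiles S.p.A. (R2): 10% × 35% × 46% × 38% = 0.6118% of Wildmere Logistics SA.
Chain via Fairlane Mining NL → Orion Foods Inc. → Stonebridge Partners LP (R2): 22% × 34% × 21% × 24% = 0.376992% of Wildmere Logistics SA.
Aggregating (R1): 0.6118% + 0.376992% = 0.988792%.

0.988792%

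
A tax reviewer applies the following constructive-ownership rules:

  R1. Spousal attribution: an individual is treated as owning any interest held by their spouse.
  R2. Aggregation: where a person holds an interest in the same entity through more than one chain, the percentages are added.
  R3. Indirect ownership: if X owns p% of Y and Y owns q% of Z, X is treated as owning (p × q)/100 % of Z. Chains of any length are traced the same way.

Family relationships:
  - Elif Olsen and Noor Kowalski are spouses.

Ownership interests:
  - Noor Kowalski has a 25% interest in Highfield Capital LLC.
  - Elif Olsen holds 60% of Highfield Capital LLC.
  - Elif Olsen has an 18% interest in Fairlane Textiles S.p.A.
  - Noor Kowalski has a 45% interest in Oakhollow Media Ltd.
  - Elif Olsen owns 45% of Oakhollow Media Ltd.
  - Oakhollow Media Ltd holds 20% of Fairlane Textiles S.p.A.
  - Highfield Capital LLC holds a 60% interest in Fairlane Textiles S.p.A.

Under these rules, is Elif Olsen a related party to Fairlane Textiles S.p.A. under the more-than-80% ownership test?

Yes

By spousal attribution (R1), Elif Olsen is treated as also owning Noor Kowalski's interest in Oakhollow Media Ltd, giving 45% + 45% = 90%.
By spousal attribution (R1), Elif Olsen is treated as also owning Noor Kowalski's interest in Highfield Capital LLC, giving 60% + 25% = 85%.
Chain via Oakhollow Media Ltd (R3): 90% × 20% = 18% of Fairlane Textiles S.p.A.
Chain via Highfield Capital LLC (R3): 85% × 60% = 51% of Fairlane Textiles S.p.A.
Direct interest in Fairlane Textiles S.p.A: 18%.
Aggregating (R2): 18% + 51% + 18% = 87%.
87% exceeds the 80% threshold, so Elif is a related party to Fairlane Textiles S.p.A.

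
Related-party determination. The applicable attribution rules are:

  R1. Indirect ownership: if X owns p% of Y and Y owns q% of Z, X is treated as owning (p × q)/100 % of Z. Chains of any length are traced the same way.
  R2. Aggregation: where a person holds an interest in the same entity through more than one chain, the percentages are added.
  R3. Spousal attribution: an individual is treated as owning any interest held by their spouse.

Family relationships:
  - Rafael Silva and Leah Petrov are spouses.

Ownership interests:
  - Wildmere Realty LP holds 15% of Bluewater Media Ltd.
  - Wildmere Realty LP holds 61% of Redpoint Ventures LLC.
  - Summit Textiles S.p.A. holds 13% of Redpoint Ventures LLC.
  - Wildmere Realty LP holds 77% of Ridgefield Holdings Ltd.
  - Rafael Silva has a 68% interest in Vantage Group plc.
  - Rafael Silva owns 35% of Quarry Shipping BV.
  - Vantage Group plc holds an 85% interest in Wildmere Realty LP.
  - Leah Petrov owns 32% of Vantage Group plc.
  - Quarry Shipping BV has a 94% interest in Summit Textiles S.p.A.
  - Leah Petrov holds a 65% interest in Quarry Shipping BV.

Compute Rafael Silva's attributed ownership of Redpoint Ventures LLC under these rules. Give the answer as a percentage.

By spousal attribution (R3), Rafael Silva is treated as also owning Leah Petrov's interest in Vantage Group plc, giving 68% + 32% = 100%.
By spousal attribution (R3), Rafael Silva is treated as also owning Leah Petrov's interest in Quarry Shipping BV, giving 35% + 65% = 100%.
Chain via Vantage Group plc → Wildmere Realty LP (R1): 100% × 85% × 61% = 51.85% of Redpoint Ventures LLC.
Chain via Quarry Shipping BV → Summit Textiles S.p.A. (R1): 100% × 94% × 13% = 12.22% of Redpoint Ventures LLC.
Aggregating (R2): 51.85% + 12.22% = 64.07%.

64.07%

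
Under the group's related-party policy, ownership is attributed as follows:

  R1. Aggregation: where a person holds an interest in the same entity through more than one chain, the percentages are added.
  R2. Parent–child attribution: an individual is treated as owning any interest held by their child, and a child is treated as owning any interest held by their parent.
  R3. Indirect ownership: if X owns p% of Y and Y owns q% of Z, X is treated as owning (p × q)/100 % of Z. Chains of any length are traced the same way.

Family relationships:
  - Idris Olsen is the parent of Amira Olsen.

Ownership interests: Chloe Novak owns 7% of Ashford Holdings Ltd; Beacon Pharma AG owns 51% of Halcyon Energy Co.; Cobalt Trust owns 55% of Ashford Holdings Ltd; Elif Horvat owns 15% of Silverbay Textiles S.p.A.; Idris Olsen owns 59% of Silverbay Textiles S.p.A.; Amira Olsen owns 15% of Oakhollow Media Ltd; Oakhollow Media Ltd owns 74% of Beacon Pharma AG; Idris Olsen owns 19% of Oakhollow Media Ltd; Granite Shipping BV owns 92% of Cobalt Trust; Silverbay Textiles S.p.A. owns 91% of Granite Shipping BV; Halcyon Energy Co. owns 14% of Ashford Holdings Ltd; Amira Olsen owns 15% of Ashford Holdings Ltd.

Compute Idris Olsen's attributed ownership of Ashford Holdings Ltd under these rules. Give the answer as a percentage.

43.963564%

By parent–child attribution (R2), Idris Olsen is treated as also owning Amira Olsen's interest in Oakhollow Media Ltd, giving 19% + 15% = 34%.
By parent–child attribution (R2), Idris Olsen is treated as owning Amira Olsen's 15% interest in Ashford Holdings Ltd.
Chain via Oakhollow Media Ltd → Beacon Pharma AG → Halcyon Energy Co. (R3): 34% × 74% × 51% × 14% = 1.796424% of Ashford Holdings Ltd.
Chain via Silverbay Textiles S.p.A. → Granite Shipping BV → Cobalt Trust (R3): 59% × 91% × 92% × 55% = 27.16714% of Ashford Holdings Ltd.
Direct interest in Ashford Holdings Ltd: 15%.
Aggregating (R1): 1.796424% + 27.16714% + 15% = 43.963564%.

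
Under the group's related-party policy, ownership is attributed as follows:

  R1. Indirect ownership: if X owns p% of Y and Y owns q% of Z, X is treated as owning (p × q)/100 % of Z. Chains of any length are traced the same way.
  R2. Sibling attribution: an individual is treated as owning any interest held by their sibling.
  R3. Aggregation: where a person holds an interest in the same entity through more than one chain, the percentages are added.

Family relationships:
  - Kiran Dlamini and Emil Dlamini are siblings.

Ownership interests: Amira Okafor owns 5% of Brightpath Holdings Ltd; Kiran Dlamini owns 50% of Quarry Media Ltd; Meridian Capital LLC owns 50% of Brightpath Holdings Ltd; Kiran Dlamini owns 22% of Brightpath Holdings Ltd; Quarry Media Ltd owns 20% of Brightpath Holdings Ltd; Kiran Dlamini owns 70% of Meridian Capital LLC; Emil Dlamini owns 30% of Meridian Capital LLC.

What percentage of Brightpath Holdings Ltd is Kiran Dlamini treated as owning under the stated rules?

By sibling attribution (R2), Kiran Dlamini is treated as also owning Emil Dlamini's interest in Meridian Capital LLC, giving 70% + 30% = 100%.
Chain via Meridian Capital LLC (R1): 100% × 50% = 50% of Brightpath Holdings Ltd.
Chain via Quarry Media Ltd (R1): 50% × 20% = 10% of Brightpath Holdings Ltd.
Direct interest in Brightpath Holdings Ltd: 22%.
Aggregating (R3): 50% + 10% + 22% = 82%.

82%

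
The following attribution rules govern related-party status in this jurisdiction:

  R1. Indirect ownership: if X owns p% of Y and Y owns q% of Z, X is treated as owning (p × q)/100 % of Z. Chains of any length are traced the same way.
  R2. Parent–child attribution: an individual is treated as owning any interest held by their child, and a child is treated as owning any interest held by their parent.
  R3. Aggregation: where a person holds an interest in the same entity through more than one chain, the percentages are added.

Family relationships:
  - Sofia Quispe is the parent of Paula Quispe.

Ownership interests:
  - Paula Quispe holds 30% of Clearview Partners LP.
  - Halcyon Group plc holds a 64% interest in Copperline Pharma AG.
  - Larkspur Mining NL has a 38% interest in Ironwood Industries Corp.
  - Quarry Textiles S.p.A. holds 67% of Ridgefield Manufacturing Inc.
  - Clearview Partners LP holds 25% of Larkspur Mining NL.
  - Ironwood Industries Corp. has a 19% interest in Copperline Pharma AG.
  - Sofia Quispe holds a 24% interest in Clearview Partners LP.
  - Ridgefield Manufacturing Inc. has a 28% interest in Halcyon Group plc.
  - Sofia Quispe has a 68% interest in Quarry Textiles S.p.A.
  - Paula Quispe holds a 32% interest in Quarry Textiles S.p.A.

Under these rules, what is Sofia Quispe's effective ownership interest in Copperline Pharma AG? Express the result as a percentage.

12.9811%

By parent–child attribution (R2), Sofia Quispe is treated as also owning Paula Quispe's interest in Quarry Textiles S.p.A, giving 68% + 32% = 100%.
By parent–child attribution (R2), Sofia Quispe is treated as also owning Paula Quispe's interest in Clearview Partners LP, giving 24% + 30% = 54%.
Chain via Quarry Textiles S.p.A. → Ridgefield Manufacturing Inc. → Halcyon Group plc (R1): 100% × 67% × 28% × 64% = 12.0064% of Copperline Pharma AG.
Chain via Clearview Partners LP → Larkspur Mining NL → Ironwood Industries Corp. (R1): 54% × 25% × 38% × 19% = 0.9747% of Copperline Pharma AG.
Aggregating (R3): 12.0064% + 0.9747% = 12.9811%.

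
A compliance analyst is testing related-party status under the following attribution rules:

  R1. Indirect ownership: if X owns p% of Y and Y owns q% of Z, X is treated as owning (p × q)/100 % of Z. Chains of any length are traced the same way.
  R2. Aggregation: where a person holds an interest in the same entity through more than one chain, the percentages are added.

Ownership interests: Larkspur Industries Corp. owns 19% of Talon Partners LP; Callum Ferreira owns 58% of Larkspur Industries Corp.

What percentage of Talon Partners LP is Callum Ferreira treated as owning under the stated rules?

Chain via Larkspur Industries Corp. (R1): 58% × 19% = 11.02% of Talon Partners LP.

11.02%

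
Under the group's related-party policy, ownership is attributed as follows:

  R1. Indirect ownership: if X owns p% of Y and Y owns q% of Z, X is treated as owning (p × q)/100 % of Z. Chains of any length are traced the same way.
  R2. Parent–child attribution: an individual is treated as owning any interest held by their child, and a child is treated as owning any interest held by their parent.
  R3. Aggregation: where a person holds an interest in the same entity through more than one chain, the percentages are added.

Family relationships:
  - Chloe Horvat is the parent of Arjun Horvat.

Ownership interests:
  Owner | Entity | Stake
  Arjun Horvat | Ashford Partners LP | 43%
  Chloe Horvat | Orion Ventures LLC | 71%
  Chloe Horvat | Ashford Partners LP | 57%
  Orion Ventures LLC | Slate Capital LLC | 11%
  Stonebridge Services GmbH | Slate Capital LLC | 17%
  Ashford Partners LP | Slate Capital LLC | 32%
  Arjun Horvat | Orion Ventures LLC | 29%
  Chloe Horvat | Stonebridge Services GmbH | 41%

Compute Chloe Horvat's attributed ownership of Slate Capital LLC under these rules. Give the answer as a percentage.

By parent–child attribution (R2), Chloe Horvat is treated as also owning Arjun Horvat's interest in Ashford Partners LP, giving 57% + 43% = 100%.
By parent–child attribution (R2), Chloe Horvat is treated as also owning Arjun Horvat's interest in Orion Ventures LLC, giving 71% + 29% = 100%.
Chain via Stonebridge Services GmbH (R1): 41% × 17% = 6.97% of Slate Capital LLC.
Chain via Ashford Partners LP (R1): 100% × 32% = 32% of Slate Capital LLC.
Chain via Orion Ventures LLC (R1): 100% × 11% = 11% of Slate Capital LLC.
Aggregating (R3): 6.97% + 32% + 11% = 49.97%.

49.97%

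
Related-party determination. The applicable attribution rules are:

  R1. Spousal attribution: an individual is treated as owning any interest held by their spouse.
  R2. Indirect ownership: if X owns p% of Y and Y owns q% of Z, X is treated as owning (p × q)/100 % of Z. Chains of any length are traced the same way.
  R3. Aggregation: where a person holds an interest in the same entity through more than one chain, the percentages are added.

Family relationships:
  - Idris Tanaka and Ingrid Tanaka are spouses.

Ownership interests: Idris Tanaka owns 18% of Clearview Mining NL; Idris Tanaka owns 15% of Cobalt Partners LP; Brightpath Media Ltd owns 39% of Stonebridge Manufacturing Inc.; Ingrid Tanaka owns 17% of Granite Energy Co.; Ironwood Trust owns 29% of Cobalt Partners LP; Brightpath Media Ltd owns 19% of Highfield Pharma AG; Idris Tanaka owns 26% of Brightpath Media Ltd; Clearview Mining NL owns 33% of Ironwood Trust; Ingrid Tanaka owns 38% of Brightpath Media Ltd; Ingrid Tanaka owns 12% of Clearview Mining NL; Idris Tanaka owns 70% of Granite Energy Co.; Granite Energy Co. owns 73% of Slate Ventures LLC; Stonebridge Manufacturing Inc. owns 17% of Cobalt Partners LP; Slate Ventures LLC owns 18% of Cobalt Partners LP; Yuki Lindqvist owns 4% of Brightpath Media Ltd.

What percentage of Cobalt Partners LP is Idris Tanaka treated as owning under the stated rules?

33.546%

By spousal attribution (R1), Idris Tanaka is treated as also owning Ingrid Tanaka's interest in Brightpath Media Ltd, giving 26% + 38% = 64%.
By spousal attribution (R1), Idris Tanaka is treated as also owning Ingrid Tanaka's interest in Granite Energy Co, giving 70% + 17% = 87%.
By spousal attribution (R1), Idris Tanaka is treated as also owning Ingrid Tanaka's interest in Clearview Mining NL, giving 18% + 12% = 30%.
Chain via Brightpath Media Ltd → Stonebridge Manufacturing Inc. (R2): 64% × 39% × 17% = 4.2432% of Cobalt Partners LP.
Chain via Granite Energy Co. → Slate Ventures LLC (R2): 87% × 73% × 18% = 11.4318% of Cobalt Partners LP.
Chain via Clearview Mining NL → Ironwood Trust (R2): 30% × 33% × 29% = 2.871% of Cobalt Partners LP.
Direct interest in Cobalt Partners LP: 15%.
Aggregating (R3): 4.2432% + 11.4318% + 2.871% + 15% = 33.546%.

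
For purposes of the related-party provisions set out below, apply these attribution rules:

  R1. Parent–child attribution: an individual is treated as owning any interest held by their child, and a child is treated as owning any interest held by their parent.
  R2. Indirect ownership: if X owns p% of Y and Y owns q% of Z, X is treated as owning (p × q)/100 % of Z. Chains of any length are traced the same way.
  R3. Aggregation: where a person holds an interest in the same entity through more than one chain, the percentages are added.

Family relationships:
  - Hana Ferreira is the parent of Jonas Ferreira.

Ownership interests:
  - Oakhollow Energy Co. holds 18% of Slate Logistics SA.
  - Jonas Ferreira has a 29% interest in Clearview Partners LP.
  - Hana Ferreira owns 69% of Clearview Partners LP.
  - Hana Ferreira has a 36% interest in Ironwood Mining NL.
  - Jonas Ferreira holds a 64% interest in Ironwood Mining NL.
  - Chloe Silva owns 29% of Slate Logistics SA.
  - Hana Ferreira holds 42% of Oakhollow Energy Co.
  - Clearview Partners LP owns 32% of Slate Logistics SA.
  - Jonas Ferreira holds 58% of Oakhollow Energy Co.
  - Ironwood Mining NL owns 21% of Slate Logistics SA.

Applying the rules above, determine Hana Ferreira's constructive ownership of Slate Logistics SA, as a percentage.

By parent–child attribution (R1), Hana Ferreira is treated as also owning Jonas Ferreira's interest in Oakhollow Energy Co, giving 42% + 58% = 100%.
By parent–child attribution (R1), Hana Ferreira is treated as also owning Jonas Ferreira's interest in Clearview Partners LP, giving 69% + 29% = 98%.
By parent–child attribution (R1), Hana Ferreira is treated as also owning Jonas Ferreira's interest in Ironwood Mining NL, giving 36% + 64% = 100%.
Chain via Oakhollow Energy Co. (R2): 100% × 18% = 18% of Slate Logistics SA.
Chain via Clearview Partners LP (R2): 98% × 32% = 31.36% of Slate Logistics SA.
Chain via Ironwood Mining NL (R2): 100% × 21% = 21% of Slate Logistics SA.
Aggregating (R3): 18% + 31.36% + 21% = 70.36%.

70.36%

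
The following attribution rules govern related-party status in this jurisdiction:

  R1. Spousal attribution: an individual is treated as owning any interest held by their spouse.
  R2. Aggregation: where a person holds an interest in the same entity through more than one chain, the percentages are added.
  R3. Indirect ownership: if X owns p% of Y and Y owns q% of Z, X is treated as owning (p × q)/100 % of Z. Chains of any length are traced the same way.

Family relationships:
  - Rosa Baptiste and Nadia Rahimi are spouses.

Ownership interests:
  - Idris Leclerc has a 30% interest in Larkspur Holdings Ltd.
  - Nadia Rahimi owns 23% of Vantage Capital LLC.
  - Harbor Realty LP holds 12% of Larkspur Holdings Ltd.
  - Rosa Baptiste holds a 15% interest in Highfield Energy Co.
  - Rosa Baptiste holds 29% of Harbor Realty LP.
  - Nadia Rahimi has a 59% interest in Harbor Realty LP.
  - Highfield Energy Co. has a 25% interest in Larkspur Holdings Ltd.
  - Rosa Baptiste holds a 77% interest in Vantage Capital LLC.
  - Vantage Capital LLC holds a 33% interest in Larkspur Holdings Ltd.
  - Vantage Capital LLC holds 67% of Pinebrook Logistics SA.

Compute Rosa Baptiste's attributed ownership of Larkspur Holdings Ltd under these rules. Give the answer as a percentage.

47.31%

By spousal attribution (R1), Rosa Baptiste is treated as also owning Nadia Rahimi's interest in Vantage Capital LLC, giving 77% + 23% = 100%.
By spousal attribution (R1), Rosa Baptiste is treated as also owning Nadia Rahimi's interest in Harbor Realty LP, giving 29% + 59% = 88%.
Chain via Highfield Energy Co. (R3): 15% × 25% = 3.75% of Larkspur Holdings Ltd.
Chain via Vantage Capital LLC (R3): 100% × 33% = 33% of Larkspur Holdings Ltd.
Chain via Harbor Realty LP (R3): 88% × 12% = 10.56% of Larkspur Holdings Ltd.
Aggregating (R2): 3.75% + 33% + 10.56% = 47.31%.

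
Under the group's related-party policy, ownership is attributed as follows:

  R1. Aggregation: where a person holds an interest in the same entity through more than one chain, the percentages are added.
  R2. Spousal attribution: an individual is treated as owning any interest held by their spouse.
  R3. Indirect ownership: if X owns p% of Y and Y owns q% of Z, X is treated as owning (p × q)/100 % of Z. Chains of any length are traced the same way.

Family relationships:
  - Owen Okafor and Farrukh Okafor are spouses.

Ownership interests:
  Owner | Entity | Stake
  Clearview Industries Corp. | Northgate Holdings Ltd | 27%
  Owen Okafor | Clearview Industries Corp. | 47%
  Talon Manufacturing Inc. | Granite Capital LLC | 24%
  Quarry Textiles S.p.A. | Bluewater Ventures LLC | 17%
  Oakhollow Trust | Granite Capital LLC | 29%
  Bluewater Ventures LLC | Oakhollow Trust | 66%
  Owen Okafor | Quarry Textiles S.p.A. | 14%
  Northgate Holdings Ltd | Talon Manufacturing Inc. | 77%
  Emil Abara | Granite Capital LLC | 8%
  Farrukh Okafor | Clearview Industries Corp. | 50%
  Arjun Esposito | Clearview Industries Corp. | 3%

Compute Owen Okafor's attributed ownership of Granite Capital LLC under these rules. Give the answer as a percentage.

By spousal attribution (R2), Owen Okafor is treated as also owning Farrukh Okafor's interest in Clearview Industries Corp, giving 47% + 50% = 97%.
Chain via Clearview Industries Corp. → Northgate Holdings Ltd → Talon Manufacturing Inc. (R3): 97% × 27% × 77% × 24% = 4.839912% of Granite Capital LLC.
Chain via Quarry Textiles S.p.A. → Bluewater Ventures LLC → Oakhollow Trust (R3): 14% × 17% × 66% × 29% = 0.455532% of Granite Capital LLC.
Aggregating (R1): 4.839912% + 0.455532% = 5.295444%.

5.295444%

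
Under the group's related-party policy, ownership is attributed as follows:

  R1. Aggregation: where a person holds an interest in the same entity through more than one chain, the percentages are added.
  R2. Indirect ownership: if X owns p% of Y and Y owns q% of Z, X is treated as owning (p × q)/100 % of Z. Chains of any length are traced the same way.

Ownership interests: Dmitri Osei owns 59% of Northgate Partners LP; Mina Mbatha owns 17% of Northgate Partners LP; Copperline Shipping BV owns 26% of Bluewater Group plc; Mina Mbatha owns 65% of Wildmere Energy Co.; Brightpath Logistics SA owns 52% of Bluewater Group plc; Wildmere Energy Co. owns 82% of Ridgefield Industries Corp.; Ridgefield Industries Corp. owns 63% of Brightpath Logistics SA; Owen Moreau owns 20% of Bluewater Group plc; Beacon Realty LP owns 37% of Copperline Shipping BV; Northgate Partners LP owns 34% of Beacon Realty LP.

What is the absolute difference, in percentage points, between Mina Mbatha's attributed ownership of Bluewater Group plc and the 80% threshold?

61.982884

Chain via Northgate Partners LP → Beacon Realty LP → Copperline Shipping BV (R2): 17% × 34% × 37% × 26% = 0.556036% of Bluewater Group plc.
Chain via Wildmere Energy Co. → Ridgefield Industries Corp. → Brightpath Logistics SA (R2): 65% × 82% × 63% × 52% = 17.46108% of Bluewater Group plc.
Aggregating (R1): 0.556036% + 17.46108% = 18.017116%.
18.017116% falls short of the 80% threshold by 61.982884 percentage points.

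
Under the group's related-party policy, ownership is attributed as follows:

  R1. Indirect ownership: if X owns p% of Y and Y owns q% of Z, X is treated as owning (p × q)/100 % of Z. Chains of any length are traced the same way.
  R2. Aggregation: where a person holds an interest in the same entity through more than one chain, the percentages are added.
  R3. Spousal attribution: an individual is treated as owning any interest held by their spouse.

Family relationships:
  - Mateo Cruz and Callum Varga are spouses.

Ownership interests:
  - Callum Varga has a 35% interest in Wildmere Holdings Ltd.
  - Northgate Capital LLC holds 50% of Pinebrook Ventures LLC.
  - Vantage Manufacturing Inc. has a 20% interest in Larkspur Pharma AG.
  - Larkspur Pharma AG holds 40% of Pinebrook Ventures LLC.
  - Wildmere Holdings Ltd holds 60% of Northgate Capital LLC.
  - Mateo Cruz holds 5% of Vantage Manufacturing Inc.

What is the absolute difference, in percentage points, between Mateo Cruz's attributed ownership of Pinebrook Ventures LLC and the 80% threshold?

69.1

By spousal attribution (R3), Mateo Cruz is treated as owning Callum Varga's 35% interest in Wildmere Holdings Ltd.
Chain via Vantage Manufacturing Inc. → Larkspur Pharma AG (R1): 5% × 20% × 40% = 0.4% of Pinebrook Ventures LLC.
Chain via Wildmere Holdings Ltd → Northgate Capital LLC (R1): 35% × 60% × 50% = 10.5% of Pinebrook Ventures LLC.
Aggregating (R2): 0.4% + 10.5% = 10.9%.
10.9% falls short of the 80% threshold by 69.1 percentage points.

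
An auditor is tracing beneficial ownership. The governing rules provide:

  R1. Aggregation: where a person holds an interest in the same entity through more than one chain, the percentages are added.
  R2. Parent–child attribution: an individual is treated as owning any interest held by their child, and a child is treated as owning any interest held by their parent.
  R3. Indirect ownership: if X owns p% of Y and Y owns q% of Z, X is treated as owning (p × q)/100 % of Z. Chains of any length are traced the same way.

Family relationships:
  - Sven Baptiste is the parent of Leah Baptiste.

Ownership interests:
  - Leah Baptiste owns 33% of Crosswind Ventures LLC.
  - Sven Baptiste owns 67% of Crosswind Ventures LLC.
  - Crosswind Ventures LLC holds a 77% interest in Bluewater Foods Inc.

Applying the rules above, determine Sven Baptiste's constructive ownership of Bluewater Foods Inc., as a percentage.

77%

By parent–child attribution (R2), Sven Baptiste is treated as also owning Leah Baptiste's interest in Crosswind Ventures LLC, giving 67% + 33% = 100%.
Chain via Crosswind Ventures LLC (R3): 100% × 77% = 77% of Bluewater Foods Inc.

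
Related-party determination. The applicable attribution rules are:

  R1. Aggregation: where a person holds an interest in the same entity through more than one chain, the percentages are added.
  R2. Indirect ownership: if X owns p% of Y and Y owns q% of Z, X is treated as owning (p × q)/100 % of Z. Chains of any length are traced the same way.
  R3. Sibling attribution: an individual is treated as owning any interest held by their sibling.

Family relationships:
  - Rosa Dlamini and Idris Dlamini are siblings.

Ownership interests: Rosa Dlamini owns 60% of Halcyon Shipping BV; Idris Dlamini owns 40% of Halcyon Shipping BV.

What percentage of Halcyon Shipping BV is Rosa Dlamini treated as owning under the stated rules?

100%

By sibling attribution (R3), Rosa Dlamini is treated as also owning Idris Dlamini's interest in Halcyon Shipping BV, giving 60% + 40% = 100%.
Direct interest in Halcyon Shipping BV: 100%.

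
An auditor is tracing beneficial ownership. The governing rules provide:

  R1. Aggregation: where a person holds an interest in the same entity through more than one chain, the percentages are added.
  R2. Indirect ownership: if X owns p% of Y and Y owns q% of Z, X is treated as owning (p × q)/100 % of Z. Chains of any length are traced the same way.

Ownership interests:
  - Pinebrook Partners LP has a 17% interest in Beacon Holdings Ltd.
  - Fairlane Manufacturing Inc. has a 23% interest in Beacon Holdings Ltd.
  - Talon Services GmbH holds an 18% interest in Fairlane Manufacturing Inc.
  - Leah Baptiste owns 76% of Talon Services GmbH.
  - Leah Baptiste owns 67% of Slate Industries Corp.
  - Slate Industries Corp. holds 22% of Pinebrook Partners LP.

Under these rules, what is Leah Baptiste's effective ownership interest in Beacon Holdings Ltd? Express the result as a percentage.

Chain via Slate Industries Corp. → Pinebrook Partners LP (R2): 67% × 22% × 17% = 2.5058% of Beacon Holdings Ltd.
Chain via Talon Services GmbH → Fairlane Manufacturing Inc. (R2): 76% × 18% × 23% = 3.1464% of Beacon Holdings Ltd.
Aggregating (R1): 2.5058% + 3.1464% = 5.6522%.

5.6522%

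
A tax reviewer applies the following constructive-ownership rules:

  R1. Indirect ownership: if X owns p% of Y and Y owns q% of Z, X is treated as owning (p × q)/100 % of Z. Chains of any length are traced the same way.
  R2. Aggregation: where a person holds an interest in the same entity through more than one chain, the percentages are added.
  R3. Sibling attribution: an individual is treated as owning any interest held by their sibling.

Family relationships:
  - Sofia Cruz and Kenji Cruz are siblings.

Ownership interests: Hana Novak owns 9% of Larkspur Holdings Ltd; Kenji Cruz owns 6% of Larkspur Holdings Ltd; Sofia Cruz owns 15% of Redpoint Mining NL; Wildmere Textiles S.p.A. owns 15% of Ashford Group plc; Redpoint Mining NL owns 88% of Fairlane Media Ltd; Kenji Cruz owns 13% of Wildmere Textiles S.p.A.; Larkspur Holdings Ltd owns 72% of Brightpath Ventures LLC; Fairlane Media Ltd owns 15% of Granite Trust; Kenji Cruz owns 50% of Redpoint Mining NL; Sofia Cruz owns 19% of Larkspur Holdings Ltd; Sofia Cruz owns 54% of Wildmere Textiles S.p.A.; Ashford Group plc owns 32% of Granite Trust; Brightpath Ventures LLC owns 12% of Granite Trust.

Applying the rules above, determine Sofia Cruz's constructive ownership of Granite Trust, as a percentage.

13.956%

By sibling attribution (R3), Sofia Cruz is treated as also owning Kenji Cruz's interest in Larkspur Holdings Ltd, giving 19% + 6% = 25%.
By sibling attribution (R3), Sofia Cruz is treated as also owning Kenji Cruz's interest in Redpoint Mining NL, giving 15% + 50% = 65%.
By sibling attribution (R3), Sofia Cruz is treated as also owning Kenji Cruz's interest in Wildmere Textiles S.p.A, giving 54% + 13% = 67%.
Chain via Larkspur Holdings Ltd → Brightpath Ventures LLC (R1): 25% × 72% × 12% = 2.16% of Granite Trust.
Chain via Redpoint Mining NL → Fairlane Media Ltd (R1): 65% × 88% × 15% = 8.58% of Granite Trust.
Chain via Wildmere Textiles S.p.A. → Ashford Group plc (R1): 67% × 15% × 32% = 3.216% of Granite Trust.
Aggregating (R2): 2.16% + 8.58% + 3.216% = 13.956%.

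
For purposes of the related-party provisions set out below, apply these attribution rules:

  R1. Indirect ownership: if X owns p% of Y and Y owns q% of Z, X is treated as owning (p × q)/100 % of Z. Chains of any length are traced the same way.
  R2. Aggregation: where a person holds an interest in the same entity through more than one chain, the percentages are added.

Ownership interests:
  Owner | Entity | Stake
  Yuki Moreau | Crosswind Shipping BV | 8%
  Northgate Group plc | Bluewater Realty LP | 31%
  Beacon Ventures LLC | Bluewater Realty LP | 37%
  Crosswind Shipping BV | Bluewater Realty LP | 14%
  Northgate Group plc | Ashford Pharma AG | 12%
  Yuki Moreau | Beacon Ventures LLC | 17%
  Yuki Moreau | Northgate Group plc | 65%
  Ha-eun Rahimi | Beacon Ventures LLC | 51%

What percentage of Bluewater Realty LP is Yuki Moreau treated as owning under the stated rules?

27.56%

Chain via Beacon Ventures LLC (R1): 17% × 37% = 6.29% of Bluewater Realty LP.
Chain via Crosswind Shipping BV (R1): 8% × 14% = 1.12% of Bluewater Realty LP.
Chain via Northgate Group plc (R1): 65% × 31% = 20.15% of Bluewater Realty LP.
Aggregating (R2): 6.29% + 1.12% + 20.15% = 27.56%.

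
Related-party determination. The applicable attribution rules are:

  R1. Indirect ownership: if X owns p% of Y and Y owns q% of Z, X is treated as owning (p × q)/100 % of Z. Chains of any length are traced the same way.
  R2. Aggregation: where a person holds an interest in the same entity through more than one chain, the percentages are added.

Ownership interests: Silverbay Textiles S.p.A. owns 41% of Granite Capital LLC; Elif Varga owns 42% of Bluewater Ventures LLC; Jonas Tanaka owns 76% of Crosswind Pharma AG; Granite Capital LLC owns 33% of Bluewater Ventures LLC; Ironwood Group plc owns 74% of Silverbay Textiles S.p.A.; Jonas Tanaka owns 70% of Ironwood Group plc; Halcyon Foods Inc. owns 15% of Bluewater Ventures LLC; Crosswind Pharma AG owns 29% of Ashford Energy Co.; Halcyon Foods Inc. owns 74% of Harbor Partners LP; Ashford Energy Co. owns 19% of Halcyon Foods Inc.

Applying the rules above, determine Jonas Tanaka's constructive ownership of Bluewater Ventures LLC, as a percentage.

Chain via Ironwood Group plc → Silverbay Textiles S.p.A. → Granite Capital LLC (R1): 70% × 74% × 41% × 33% = 7.00854% of Bluewater Ventures LLC.
Chain via Crosswind Pharma AG → Ashford Energy Co. → Halcyon Foods Inc. (R1): 76% × 29% × 19% × 15% = 0.62814% of Bluewater Ventures LLC.
Aggregating (R2): 7.00854% + 0.62814% = 7.63668%.

7.63668%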